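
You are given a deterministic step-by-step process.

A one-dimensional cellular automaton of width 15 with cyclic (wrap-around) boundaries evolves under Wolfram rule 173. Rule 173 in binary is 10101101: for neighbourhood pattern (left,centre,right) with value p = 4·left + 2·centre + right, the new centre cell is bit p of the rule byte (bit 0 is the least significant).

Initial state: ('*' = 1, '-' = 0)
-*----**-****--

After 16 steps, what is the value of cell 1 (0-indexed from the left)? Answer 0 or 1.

0) -*----**-****--
1) -*-**-*-****--*
2) ****-******---*
3) ***-******--*-*
4) **-******---***
5) *-******--*-***
6) -******---*****
7) ******--*-****-
8) *****---*****-*
9) ****--*-****-**
10) ***---*****-***
11) **--*-****-****
12) *---*****-*****
13) --*-****-******
14) --*****-******-
15) *-****-******--
16) *****-******---

1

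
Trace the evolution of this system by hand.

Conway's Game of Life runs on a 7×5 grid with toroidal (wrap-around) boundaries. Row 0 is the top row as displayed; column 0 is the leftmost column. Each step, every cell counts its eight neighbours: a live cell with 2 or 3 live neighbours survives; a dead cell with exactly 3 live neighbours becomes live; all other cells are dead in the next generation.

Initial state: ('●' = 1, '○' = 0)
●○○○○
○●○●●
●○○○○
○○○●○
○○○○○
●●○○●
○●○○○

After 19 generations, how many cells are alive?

[0] ●○○○○
○●○●●
●○○○○
○○○●○
○○○○○
●●○○●
○●○○○
[1] ●●●○●
○●○○●
●○●●○
○○○○○
●○○○●
●●○○○
○●○○●
[2] ○○●○●
○○○○○
●●●●●
●●○●○
●●○○●
○●○○○
○○○●●
[3] ○○○○●
○○○○○
○○○●○
○○○○○
○○○○●
○●●●○
●○●●●
[4] ●○○○●
○○○○○
○○○○○
○○○○○
○○●●○
○●○○○
●○○○○
[5] ●○○○●
○○○○○
○○○○○
○○○○○
○○●○○
○●●○○
●●○○●
[6] ○●○○●
○○○○○
○○○○○
○○○○○
○●●○○
○○●●○
○○●●●
[7] ●○●○●
○○○○○
○○○○○
○○○○○
○●●●○
○○○○●
●●○○●
[8] ○○○●●
○○○○○
○○○○○
○○●○○
○○●●○
○○○○●
○●○○○
[9] ○○○○○
○○○○○
○○○○○
○○●●○
○○●●○
○○●●○
●○○●●
[10] ○○○○●
○○○○○
○○○○○
○○●●○
○●○○●
○●○○○
○○●●●
[11] ○○○○●
○○○○○
○○○○○
○○●●○
●●○●○
○●○○●
●○●●●
[12] ●○○○●
○○○○○
○○○○○
○●●●●
●●○●○
○○○○○
○●●○○
[13] ●●○○○
○○○○○
○○●●○
○●○●●
●●○●○
●○○○○
●●○○○
[14] ●●○○○
○●●○○
○○●●●
○●○○○
○●○●○
○○●○○
○○○○●
[15] ●●●○○
○○○○●
●○○●○
●●○○●
○●○○○
○○●●○
●●○○○
[16] ○○●○●
○○●●●
○●○●○
○●●○●
○●○●●
●○●○○
●○○●●
[17] ○●●○○
●●○○●
○●○○○
○●○○●
○○○○●
○○●○○
●○●○○
[18] ○○●●●
○○○○○
○●●○●
○○○○○
●○○●○
○●○●○
○○●●○
[19] ○○●○●
●●○○●
○○○○○
●●●●●
○○●○●
○●○●○
○●○○○

15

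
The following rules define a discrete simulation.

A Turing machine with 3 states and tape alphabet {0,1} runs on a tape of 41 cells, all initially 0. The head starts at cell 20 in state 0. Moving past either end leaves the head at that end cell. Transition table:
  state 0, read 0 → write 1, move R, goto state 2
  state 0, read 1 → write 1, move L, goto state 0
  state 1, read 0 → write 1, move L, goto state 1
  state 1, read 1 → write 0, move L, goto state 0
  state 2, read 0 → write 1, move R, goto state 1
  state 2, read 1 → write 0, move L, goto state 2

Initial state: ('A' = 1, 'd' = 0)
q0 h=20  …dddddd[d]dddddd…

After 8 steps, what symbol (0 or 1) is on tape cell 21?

0

[0] q0 h=20  …dddddd[d]dddddd…
[1] q2 h=21  …dddddA[d]dddddd…
[2] q1 h=22  …ddddAA[d]dddddd…
[3] q1 h=21  …dddddA[A]Addddd…
[4] q0 h=20  …dddddd[A]dAdddd…
[5] q0 h=19  …dddddd[d]AdAddd…
[6] q2 h=20  …dddddA[A]dAdddd…
[7] q2 h=19  …dddddd[A]ddAddd…
[8] q2 h=18  …dddddd[d]dddAdd…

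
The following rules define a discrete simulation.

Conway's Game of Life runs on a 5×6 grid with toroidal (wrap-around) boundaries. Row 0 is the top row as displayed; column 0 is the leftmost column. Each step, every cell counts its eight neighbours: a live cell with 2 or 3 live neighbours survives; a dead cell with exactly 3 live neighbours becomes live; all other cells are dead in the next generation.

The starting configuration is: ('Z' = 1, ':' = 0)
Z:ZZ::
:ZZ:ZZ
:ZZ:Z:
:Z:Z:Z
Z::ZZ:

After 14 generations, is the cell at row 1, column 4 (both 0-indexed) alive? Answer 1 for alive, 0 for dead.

1

k=0  Z:ZZ::
:ZZ:ZZ
:ZZ:Z:
:Z:Z:Z
Z::ZZ:
k=1  Z:::::
::::ZZ
::::::
:Z:::Z
Z:::::
k=2  Z:::::
:::::Z
Z:::ZZ
Z:::::
ZZ:::Z
k=3  :Z::::
::::Z:
Z:::Z:
::::Z:
:Z:::Z
k=4  Z:::::
:::::Z
:::ZZ:
Z:::Z:
Z:::::
k=5  Z::::Z
::::ZZ
:::ZZ:
:::ZZ:
ZZ::::
k=6  :Z::Z:
Z::Z::
::::::
::ZZZZ
ZZ::Z:
k=7  :ZZZZ:
::::::
::Z::Z
ZZZZZZ
ZZ::::
k=8  ZZZZ::
:Z::Z:
::Z::Z
:::ZZ:
::::::
k=9  ZZZZ::
::::ZZ
::Z::Z
:::ZZ:
:Z::Z:
k=10  ZZZZ::
::::ZZ
:::::Z
::ZZZZ
ZZ::ZZ
k=11  ::ZZ::
:ZZZZZ
Z:::::
:ZZZ::
::::::
k=12  :Z::::
ZZ::ZZ
Z::::Z
:ZZ:::
:Z::::
k=13  :ZZ::Z
:Z::Z:
::Z:Z:
:ZZ:::
ZZ::::
k=14  ::Z::Z
ZZ::ZZ
::Z:::
Z:ZZ::
::::::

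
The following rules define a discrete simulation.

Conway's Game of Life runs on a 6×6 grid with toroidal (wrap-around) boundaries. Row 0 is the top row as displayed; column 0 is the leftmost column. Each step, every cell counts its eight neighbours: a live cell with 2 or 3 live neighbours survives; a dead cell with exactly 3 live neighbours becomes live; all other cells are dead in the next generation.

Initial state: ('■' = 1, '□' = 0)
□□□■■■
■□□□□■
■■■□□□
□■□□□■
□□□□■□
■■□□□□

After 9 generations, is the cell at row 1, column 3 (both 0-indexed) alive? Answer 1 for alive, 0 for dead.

0

t=0: □□□■■■
■□□□□■
■■■□□□
□■□□□■
□□□□■□
■■□□□□
t=1: □■□□■□
□□■■□□
□□■□□□
□■■□□■
□■□□□■
■□□■□□
t=2: □■□□■□
□■■■□□
□□□□□□
□■■□□□
□■□□■■
■■■□■■
t=3: □□□□■□
□■■■□□
□□□■□□
■■■□□□
□□□□■□
□□■□□□
t=4: □■□□□□
□□■■■□
■□□■□□
□■■■□□
□□■■□□
□□□■□□
t=5: □□□□■□
□■■■■□
□□□□□□
□■□□■□
□■□□■□
□□□■□□
t=6: □□□□■□
□□■■■□
□■□□■□
□□□□□□
□□■■■□
□□□■■□
t=7: □□■□□■
□□■□■■
□□■□■□
□□■□■□
□□■□■□
□□■□□■
t=8: ■■■□□■
□■■□■■
□■■□■□
□■■□■■
□■■□■■
□■■□■■
t=9: □□□□□□
□□□□■□
□□□□□□
□□□□□□
□□□□□□
□□□□□□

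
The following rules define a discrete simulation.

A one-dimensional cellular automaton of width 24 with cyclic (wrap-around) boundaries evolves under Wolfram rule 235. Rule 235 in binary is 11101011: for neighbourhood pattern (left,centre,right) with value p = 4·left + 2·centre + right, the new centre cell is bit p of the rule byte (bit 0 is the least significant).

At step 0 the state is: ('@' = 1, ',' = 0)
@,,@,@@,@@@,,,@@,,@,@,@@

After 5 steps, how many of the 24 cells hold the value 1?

24

0) @,,@,@@,@@@,,,@@,,@,@,@@
1) @,@,@@@@@@@,@@@@,@,@,@@@
2) @@,@@@@@@@@@@@@@@,@,@@@@
3) @@@@@@@@@@@@@@@@@@,@@@@@
4) @@@@@@@@@@@@@@@@@@@@@@@@
5) @@@@@@@@@@@@@@@@@@@@@@@@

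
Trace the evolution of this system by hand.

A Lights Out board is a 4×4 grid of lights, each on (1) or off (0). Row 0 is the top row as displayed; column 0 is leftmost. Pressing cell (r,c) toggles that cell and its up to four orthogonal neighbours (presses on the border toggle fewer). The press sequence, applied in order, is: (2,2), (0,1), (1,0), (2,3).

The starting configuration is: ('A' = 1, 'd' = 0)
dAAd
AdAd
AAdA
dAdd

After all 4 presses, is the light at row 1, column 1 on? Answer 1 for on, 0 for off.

0

0) dAAd
AdAd
AAdA
dAdd
1) dAAd
Addd
AdAd
dAAd
2) Addd
AAdd
AdAd
dAAd
3) dddd
dddd
ddAd
dAAd
4) dddd
dddA
dddA
dAAA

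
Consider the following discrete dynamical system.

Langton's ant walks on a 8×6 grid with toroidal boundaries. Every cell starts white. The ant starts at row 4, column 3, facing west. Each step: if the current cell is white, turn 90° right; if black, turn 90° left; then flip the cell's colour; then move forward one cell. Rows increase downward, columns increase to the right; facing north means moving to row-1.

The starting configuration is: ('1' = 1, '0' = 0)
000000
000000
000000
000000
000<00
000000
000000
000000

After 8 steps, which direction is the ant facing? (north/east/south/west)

east

0) 000000
000000
000000
000000
000<00
000000
000000
000000
1) 000000
000000
000000
000^00
000100
000000
000000
000000
2) 000000
000000
000000
0001>0
000100
000000
000000
000000
3) 000000
000000
000000
000110
0001v0
000000
000000
000000
4) 000000
000000
000000
000110
000<10
000000
000000
000000
5) 000000
000000
000000
000110
000010
000v00
000000
000000
6) 000000
000000
000000
000110
000010
00<100
000000
000000
7) 000000
000000
000000
000110
00^010
001100
000000
000000
8) 000000
000000
000000
000110
001>10
001100
000000
000000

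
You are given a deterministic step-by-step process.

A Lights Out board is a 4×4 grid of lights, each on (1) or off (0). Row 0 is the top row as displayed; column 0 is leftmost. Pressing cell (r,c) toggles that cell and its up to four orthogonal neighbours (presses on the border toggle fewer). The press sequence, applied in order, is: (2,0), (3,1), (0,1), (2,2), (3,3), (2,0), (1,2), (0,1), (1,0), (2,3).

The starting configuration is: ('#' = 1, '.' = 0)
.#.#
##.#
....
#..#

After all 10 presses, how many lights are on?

0) .#.#
##.#
....
#..#
1) .#.#
.#.#
##..
...#
2) .#.#
.#.#
#...
####
3) #.##
...#
#...
####
4) #.##
..##
####
##.#
5) #.##
..##
###.
###.
6) #.##
#.##
..#.
.##.
7) #..#
##..
....
.##.
8) .###
#...
....
.##.
9) ####
.#..
#...
.##.
10) ####
.#.#
#.##
.###

12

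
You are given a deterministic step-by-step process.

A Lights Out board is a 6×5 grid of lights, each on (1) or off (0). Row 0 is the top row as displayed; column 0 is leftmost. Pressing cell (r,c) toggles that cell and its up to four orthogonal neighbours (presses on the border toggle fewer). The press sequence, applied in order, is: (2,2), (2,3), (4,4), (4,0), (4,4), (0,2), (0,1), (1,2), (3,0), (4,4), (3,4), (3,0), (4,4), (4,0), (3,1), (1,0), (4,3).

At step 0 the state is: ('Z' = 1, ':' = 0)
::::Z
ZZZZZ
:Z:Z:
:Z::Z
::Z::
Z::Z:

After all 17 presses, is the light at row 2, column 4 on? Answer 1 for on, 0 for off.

[0] ::::Z
ZZZZZ
:Z:Z:
:Z::Z
::Z::
Z::Z:
[1] ::::Z
ZZ:ZZ
::Z::
:ZZ:Z
::Z::
Z::Z:
[2] ::::Z
ZZ::Z
:::ZZ
:ZZZZ
::Z::
Z::Z:
[3] ::::Z
ZZ::Z
:::ZZ
:ZZZ:
::ZZZ
Z::ZZ
[4] ::::Z
ZZ::Z
:::ZZ
ZZZZ:
ZZZZZ
:::ZZ
[5] ::::Z
ZZ::Z
:::ZZ
ZZZZZ
ZZZ::
:::Z:
[6] :ZZZZ
ZZZ:Z
:::ZZ
ZZZZZ
ZZZ::
:::Z:
[7] Z::ZZ
Z:Z:Z
:::ZZ
ZZZZZ
ZZZ::
:::Z:
[8] Z:ZZZ
ZZ:ZZ
::ZZZ
ZZZZZ
ZZZ::
:::Z:
[9] Z:ZZZ
ZZ:ZZ
Z:ZZZ
::ZZZ
:ZZ::
:::Z:
[10] Z:ZZZ
ZZ:ZZ
Z:ZZZ
::ZZ:
:ZZZZ
:::ZZ
[11] Z:ZZZ
ZZ:ZZ
Z:ZZ:
::Z:Z
:ZZZ:
:::ZZ
[12] Z:ZZZ
ZZ:ZZ
::ZZ:
ZZZ:Z
ZZZZ:
:::ZZ
[13] Z:ZZZ
ZZ:ZZ
::ZZ:
ZZZ::
ZZZ:Z
:::Z:
[14] Z:ZZZ
ZZ:ZZ
::ZZ:
:ZZ::
::Z:Z
Z::Z:
[15] Z:ZZZ
ZZ:ZZ
:ZZZ:
Z::::
:ZZ:Z
Z::Z:
[16] ::ZZZ
:::ZZ
ZZZZ:
Z::::
:ZZ:Z
Z::Z:
[17] ::ZZZ
:::ZZ
ZZZZ:
Z::Z:
:Z:Z:
Z::::

0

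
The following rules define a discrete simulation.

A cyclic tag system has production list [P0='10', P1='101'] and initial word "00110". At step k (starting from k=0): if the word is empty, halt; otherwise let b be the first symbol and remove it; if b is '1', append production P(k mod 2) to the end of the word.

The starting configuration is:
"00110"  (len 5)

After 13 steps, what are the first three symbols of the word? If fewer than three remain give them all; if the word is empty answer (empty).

0) "00110"  (len 5)
1) "0110"  (len 4)
2) "110"  (len 3)
3) "1010"  (len 4)
4) "010101"  (len 6)
5) "10101"  (len 5)
6) "0101101"  (len 7)
7) "101101"  (len 6)
8) "01101101"  (len 8)
9) "1101101"  (len 7)
10) "101101101"  (len 9)
11) "0110110110"  (len 10)
12) "110110110"  (len 9)
13) "1011011010"  (len 10)

101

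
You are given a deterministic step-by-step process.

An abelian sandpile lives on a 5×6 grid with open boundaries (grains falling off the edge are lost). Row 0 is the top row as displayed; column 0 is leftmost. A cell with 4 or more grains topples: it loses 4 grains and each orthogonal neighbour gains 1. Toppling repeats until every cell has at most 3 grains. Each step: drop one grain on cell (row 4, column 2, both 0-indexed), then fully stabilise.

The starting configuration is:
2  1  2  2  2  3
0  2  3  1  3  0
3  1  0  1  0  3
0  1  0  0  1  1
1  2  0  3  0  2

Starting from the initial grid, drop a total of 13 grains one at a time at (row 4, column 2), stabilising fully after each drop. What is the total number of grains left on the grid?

48

gen 0: 2  1  2  2  2  3
0  2  3  1  3  0
3  1  0  1  0  3
0  1  0  0  1  1
1  2  0  3  0  2
gen 1: 2  1  2  2  2  3
0  2  3  1  3  0
3  1  0  1  0  3
0  1  0  0  1  1
1  2  1  3  0  2
gen 2: 2  1  2  2  2  3
0  2  3  1  3  0
3  1  0  1  0  3
0  1  0  0  1  1
1  2  2  3  0  2
gen 3: 2  1  2  2  2  3
0  2  3  1  3  0
3  1  0  1  0  3
0  1  0  0  1  1
1  2  3  3  0  2
gen 4: 2  1  2  2  2  3
0  2  3  1  3  0
3  1  0  1  0  3
0  1  1  1  1  1
1  3  1  0  1  2
gen 5: 2  1  2  2  2  3
0  2  3  1  3  0
3  1  0  1  0  3
0  1  1  1  1  1
1  3  2  0  1  2
gen 6: 2  1  2  2  2  3
0  2  3  1  3  0
3  1  0  1  0  3
0  1  1  1  1  1
1  3  3  0  1  2
gen 7: 2  1  2  2  2  3
0  2  3  1  3  0
3  1  0  1  0  3
0  2  2  1  1  1
2  0  1  1  1  2
gen 8: 2  1  2  2  2  3
0  2  3  1  3  0
3  1  0  1  0  3
0  2  2  1  1  1
2  0  2  1  1  2
gen 9: 2  1  2  2  2  3
0  2  3  1  3  0
3  1  0  1  0  3
0  2  2  1  1  1
2  0  3  1  1  2
gen 10: 2  1  2  2  2  3
0  2  3  1  3  0
3  1  0  1  0  3
0  2  3  1  1  1
2  1  0  2  1  2
gen 11: 2  1  2  2  2  3
0  2  3  1  3  0
3  1  0  1  0  3
0  2  3  1  1  1
2  1  1  2  1  2
gen 12: 2  1  2  2  2  3
0  2  3  1  3  0
3  1  0  1  0  3
0  2  3  1  1  1
2  1  2  2  1  2
gen 13: 2  1  2  2  2  3
0  2  3  1  3  0
3  1  0  1  0  3
0  2  3  1  1  1
2  1  3  2  1  2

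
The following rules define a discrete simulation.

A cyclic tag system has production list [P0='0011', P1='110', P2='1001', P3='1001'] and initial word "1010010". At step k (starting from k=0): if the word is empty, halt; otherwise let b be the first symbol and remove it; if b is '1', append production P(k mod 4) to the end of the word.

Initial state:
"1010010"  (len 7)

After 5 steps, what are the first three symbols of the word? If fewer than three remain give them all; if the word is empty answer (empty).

100

t=0: "1010010"  (len 7)
t=1: "0100100011"  (len 10)
t=2: "100100011"  (len 9)
t=3: "001000111001"  (len 12)
t=4: "01000111001"  (len 11)
t=5: "1000111001"  (len 10)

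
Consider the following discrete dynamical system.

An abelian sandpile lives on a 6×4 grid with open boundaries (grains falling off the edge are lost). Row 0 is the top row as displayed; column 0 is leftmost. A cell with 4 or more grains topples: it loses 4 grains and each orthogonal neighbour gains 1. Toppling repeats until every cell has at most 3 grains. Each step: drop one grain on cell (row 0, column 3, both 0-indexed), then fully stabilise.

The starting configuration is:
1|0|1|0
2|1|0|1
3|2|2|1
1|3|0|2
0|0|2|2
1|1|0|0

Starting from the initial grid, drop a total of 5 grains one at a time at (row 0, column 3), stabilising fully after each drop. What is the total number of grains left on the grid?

29

step 0: 1|0|1|0
2|1|0|1
3|2|2|1
1|3|0|2
0|0|2|2
1|1|0|0
step 1: 1|0|1|1
2|1|0|1
3|2|2|1
1|3|0|2
0|0|2|2
1|1|0|0
step 2: 1|0|1|2
2|1|0|1
3|2|2|1
1|3|0|2
0|0|2|2
1|1|0|0
step 3: 1|0|1|3
2|1|0|1
3|2|2|1
1|3|0|2
0|0|2|2
1|1|0|0
step 4: 1|0|2|0
2|1|0|2
3|2|2|1
1|3|0|2
0|0|2|2
1|1|0|0
step 5: 1|0|2|1
2|1|0|2
3|2|2|1
1|3|0|2
0|0|2|2
1|1|0|0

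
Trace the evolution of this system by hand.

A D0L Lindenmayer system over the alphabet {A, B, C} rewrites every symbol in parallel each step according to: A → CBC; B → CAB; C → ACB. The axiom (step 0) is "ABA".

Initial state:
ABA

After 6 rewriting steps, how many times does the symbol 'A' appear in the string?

548

gen 0: ABA
gen 1: CBCCABCBC
gen 2: ACBCABACBACBCBCCABACBCABACB
gen 3: CBCACBCABACBCBCCABCBCACBCABCBCACBCABACBCABACBACBCBCCABCBCACBCABACBCBCCABCBCACBCAB
gen 4: ACBCABACBCBCACBCABACBCBCCABCBCACBCABACBCABACBACBCBCCABACBC…CCABCBCACBCABACBCABACBACBCBCCABACBCABACBCBCACBCABACBCBCCAB  (len 243)
gen 5: CBCACBCABACBCBCCABCBCACBCABACBCABACBCBCACBCABACBCBCCABCBCA…BCABACBCABACBCBCACBCABACBCBCCABCBCACBCABACBCABACBACBCBCCAB  (len 729)
gen 6: ACBCABACBCBCACBCABACBCBCCABCBCACBCABACBCABACBACBCBCCABACBC…CCABCBCACBCABACBCBCCABCBCACBCABCBCACBCABACBCABACBACBCBCCAB  (len 2187)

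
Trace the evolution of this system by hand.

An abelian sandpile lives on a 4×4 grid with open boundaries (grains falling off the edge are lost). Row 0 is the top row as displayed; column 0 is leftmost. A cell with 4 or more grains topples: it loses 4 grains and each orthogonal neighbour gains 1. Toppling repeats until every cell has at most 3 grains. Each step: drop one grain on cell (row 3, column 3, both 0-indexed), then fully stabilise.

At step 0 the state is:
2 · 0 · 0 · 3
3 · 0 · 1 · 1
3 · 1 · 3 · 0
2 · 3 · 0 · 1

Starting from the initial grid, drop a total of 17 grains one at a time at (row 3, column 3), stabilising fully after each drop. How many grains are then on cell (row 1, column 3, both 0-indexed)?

step 0: 2 · 0 · 0 · 3
3 · 0 · 1 · 1
3 · 1 · 3 · 0
2 · 3 · 0 · 1
step 1: 2 · 0 · 0 · 3
3 · 0 · 1 · 1
3 · 1 · 3 · 0
2 · 3 · 0 · 2
step 2: 2 · 0 · 0 · 3
3 · 0 · 1 · 1
3 · 1 · 3 · 0
2 · 3 · 0 · 3
step 3: 2 · 0 · 0 · 3
3 · 0 · 1 · 1
3 · 1 · 3 · 1
2 · 3 · 1 · 0
step 4: 2 · 0 · 0 · 3
3 · 0 · 1 · 1
3 · 1 · 3 · 1
2 · 3 · 1 · 1
step 5: 2 · 0 · 0 · 3
3 · 0 · 1 · 1
3 · 1 · 3 · 1
2 · 3 · 1 · 2
step 6: 2 · 0 · 0 · 3
3 · 0 · 1 · 1
3 · 1 · 3 · 1
2 · 3 · 1 · 3
step 7: 2 · 0 · 0 · 3
3 · 0 · 1 · 1
3 · 1 · 3 · 2
2 · 3 · 2 · 0
step 8: 2 · 0 · 0 · 3
3 · 0 · 1 · 1
3 · 1 · 3 · 2
2 · 3 · 2 · 1
step 9: 2 · 0 · 0 · 3
3 · 0 · 1 · 1
3 · 1 · 3 · 2
2 · 3 · 2 · 2
step 10: 2 · 0 · 0 · 3
3 · 0 · 1 · 1
3 · 1 · 3 · 2
2 · 3 · 2 · 3
step 11: 2 · 0 · 0 · 3
3 · 0 · 1 · 1
3 · 1 · 3 · 3
2 · 3 · 3 · 0
step 12: 2 · 0 · 0 · 3
3 · 0 · 1 · 1
3 · 1 · 3 · 3
2 · 3 · 3 · 1
step 13: 2 · 0 · 0 · 3
3 · 0 · 1 · 1
3 · 1 · 3 · 3
2 · 3 · 3 · 2
step 14: 2 · 0 · 0 · 3
3 · 0 · 1 · 1
3 · 1 · 3 · 3
2 · 3 · 3 · 3
step 15: 2 · 0 · 0 · 3
3 · 0 · 2 · 2
3 · 3 · 1 · 1
3 · 0 · 2 · 2
step 16: 2 · 0 · 0 · 3
3 · 0 · 2 · 2
3 · 3 · 1 · 1
3 · 0 · 2 · 3
step 17: 2 · 0 · 0 · 3
3 · 0 · 2 · 2
3 · 3 · 1 · 2
3 · 0 · 3 · 0

2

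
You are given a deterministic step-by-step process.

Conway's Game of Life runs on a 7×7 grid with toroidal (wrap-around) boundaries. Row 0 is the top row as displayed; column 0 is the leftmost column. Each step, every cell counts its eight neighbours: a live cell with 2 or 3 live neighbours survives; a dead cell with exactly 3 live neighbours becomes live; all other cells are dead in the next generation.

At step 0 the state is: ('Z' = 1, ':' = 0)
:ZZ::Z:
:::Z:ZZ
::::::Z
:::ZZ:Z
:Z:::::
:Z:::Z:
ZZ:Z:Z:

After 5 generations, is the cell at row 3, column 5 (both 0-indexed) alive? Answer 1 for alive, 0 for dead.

t=0: :ZZ::Z:
:::Z:ZZ
::::::Z
:::ZZ:Z
:Z:::::
:Z:::Z:
ZZ:Z:Z:
t=1: :Z:Z:Z:
Z:Z:ZZZ
Z::Z::Z
Z::::Z:
Z:Z:ZZ:
:Z::Z:Z
Z::::Z:
t=2: :ZZZ:::
::Z::::
:::Z:::
Z::Z:Z:
Z::ZZ::
:Z:ZZ::
ZZZ::Z:
t=3: Z::Z:::
:Z:::::
::ZZZ::
::ZZ::Z
ZZ:::ZZ
:::::ZZ
Z::::::
t=4: ZZ:::::
:Z::Z::
:Z::Z::
::::::Z
:ZZ:Z::
:Z:::Z:
Z::::::
t=5: ZZ:::::
:ZZ::::
Z::::Z:
ZZZZ:Z:
ZZZ::Z:
ZZZ::::
Z:::::Z

1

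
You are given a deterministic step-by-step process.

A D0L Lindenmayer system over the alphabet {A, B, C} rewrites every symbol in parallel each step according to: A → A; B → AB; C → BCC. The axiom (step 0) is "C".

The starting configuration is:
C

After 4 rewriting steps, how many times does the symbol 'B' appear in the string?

15

gen 0: C
gen 1: BCC
gen 2: ABBCCBCC
gen 3: AABABBCCBCCABBCCBCC
gen 4: AAABAABABBCCBCCABBCCBCCAABABBCCBCCABBCCBCC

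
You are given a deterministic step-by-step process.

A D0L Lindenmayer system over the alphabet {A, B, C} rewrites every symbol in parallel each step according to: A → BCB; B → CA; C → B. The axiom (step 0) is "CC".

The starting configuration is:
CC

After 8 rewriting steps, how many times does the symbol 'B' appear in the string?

54

[0] CC
[1] BB
[2] CACA
[3] BBCBBBCB
[4] CACABCACACABCA
[5] BBCBBBCBCABBCBBBCBBBCBCABBCB
[6] CACABCACACABCABBCBCACABCACACABCACACABCABBCBCACABCA
[7] BBCBBBCBCABBCBBBCBBBCBCABBCBCACABCABBCBBBCBCABBCBBBCBBBCBCABBCBBBCBBBCBCABBCBCACABCABBCBBBCBCABBCB
[8] CACABCACACABCABBCBCACABCACACABCACACABCABBCBCACABCABBCBBBCB…ACACABCABBCBCACABCABBCBBBCBCABBCBCACABCACACABCABBCBCACABCA  (len 178)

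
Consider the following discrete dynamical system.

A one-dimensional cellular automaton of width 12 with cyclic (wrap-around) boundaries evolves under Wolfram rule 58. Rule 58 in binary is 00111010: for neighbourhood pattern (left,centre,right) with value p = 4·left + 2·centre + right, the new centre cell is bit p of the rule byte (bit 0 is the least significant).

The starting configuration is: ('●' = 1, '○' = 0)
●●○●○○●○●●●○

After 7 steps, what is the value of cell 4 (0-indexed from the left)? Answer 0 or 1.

1

step 0: ●●○●○○●○●●●○
step 1: ●○●○●●○●●○○●
step 2: ○●○●●○●●○●●●
step 3: ●○●●○●●○●●○○
step 4: ○●●○●●○●●○●●
step 5: ●●○●●○●●○●●○
step 6: ●○●●○●●○●●○●
step 7: ○●●○●●○●●○●●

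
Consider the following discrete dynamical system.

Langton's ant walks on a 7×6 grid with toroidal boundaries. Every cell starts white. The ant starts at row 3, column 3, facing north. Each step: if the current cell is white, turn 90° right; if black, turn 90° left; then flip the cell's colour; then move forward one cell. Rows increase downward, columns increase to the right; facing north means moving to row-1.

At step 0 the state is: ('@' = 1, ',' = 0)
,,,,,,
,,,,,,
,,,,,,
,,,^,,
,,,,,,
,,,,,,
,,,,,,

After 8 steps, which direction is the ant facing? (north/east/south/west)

south

step 0: ,,,,,,
,,,,,,
,,,,,,
,,,^,,
,,,,,,
,,,,,,
,,,,,,
step 1: ,,,,,,
,,,,,,
,,,,,,
,,,@>,
,,,,,,
,,,,,,
,,,,,,
step 2: ,,,,,,
,,,,,,
,,,,,,
,,,@@,
,,,,v,
,,,,,,
,,,,,,
step 3: ,,,,,,
,,,,,,
,,,,,,
,,,@@,
,,,<@,
,,,,,,
,,,,,,
step 4: ,,,,,,
,,,,,,
,,,,,,
,,,^@,
,,,@@,
,,,,,,
,,,,,,
step 5: ,,,,,,
,,,,,,
,,,,,,
,,<,@,
,,,@@,
,,,,,,
,,,,,,
step 6: ,,,,,,
,,,,,,
,,^,,,
,,@,@,
,,,@@,
,,,,,,
,,,,,,
step 7: ,,,,,,
,,,,,,
,,@>,,
,,@,@,
,,,@@,
,,,,,,
,,,,,,
step 8: ,,,,,,
,,,,,,
,,@@,,
,,@v@,
,,,@@,
,,,,,,
,,,,,,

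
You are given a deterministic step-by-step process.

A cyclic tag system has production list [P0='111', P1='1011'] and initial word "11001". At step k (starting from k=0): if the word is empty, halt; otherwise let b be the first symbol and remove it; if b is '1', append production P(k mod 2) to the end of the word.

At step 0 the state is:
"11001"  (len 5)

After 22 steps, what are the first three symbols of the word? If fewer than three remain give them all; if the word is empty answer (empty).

step 0: "11001"  (len 5)
step 1: "1001111"  (len 7)
step 2: "0011111011"  (len 10)
step 3: "011111011"  (len 9)
step 4: "11111011"  (len 8)
step 5: "1111011111"  (len 10)
step 6: "1110111111011"  (len 13)
step 7: "110111111011111"  (len 15)
step 8: "101111110111111011"  (len 18)
step 9: "01111110111111011111"  (len 20)
step 10: "1111110111111011111"  (len 19)
step 11: "111110111111011111111"  (len 21)
step 12: "111101111110111111111011"  (len 24)
step 13: "11101111110111111111011111"  (len 26)
step 14: "11011111101111111110111111011"  (len 29)
step 15: "1011111101111111110111111011111"  (len 31)
step 16: "0111111011111111101111110111111011"  (len 34)
step 17: "111111011111111101111110111111011"  (len 33)
step 18: "111110111111111011111101111110111011"  (len 36)
step 19: "11110111111111011111101111110111011111"  (len 38)
step 20: "11101111111110111111011111101110111111011"  (len 41)
step 21: "1101111111110111111011111101110111111011111"  (len 43)
step 22: "1011111111101111110111111011101111110111111011"  (len 46)

101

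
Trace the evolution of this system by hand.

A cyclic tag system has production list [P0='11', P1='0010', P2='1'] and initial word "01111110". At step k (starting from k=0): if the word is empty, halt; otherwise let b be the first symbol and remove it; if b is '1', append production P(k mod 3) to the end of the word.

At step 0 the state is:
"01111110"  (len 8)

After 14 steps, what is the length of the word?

18

[0] "01111110"  (len 8)
[1] "1111110"  (len 7)
[2] "1111100010"  (len 10)
[3] "1111000101"  (len 10)
[4] "11100010111"  (len 11)
[5] "11000101110010"  (len 14)
[6] "10001011100101"  (len 14)
[7] "000101110010111"  (len 15)
[8] "00101110010111"  (len 14)
[9] "0101110010111"  (len 13)
[10] "101110010111"  (len 12)
[11] "011100101110010"  (len 15)
[12] "11100101110010"  (len 14)
[13] "110010111001011"  (len 15)
[14] "100101110010110010"  (len 18)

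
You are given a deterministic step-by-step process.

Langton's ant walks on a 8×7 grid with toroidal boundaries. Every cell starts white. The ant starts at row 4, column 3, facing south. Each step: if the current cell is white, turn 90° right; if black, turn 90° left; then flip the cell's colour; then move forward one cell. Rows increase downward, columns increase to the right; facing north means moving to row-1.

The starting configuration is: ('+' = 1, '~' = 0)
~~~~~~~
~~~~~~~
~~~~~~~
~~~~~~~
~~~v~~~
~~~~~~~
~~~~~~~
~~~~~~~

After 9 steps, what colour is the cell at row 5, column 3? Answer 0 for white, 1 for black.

0) ~~~~~~~
~~~~~~~
~~~~~~~
~~~~~~~
~~~v~~~
~~~~~~~
~~~~~~~
~~~~~~~
1) ~~~~~~~
~~~~~~~
~~~~~~~
~~~~~~~
~~<+~~~
~~~~~~~
~~~~~~~
~~~~~~~
2) ~~~~~~~
~~~~~~~
~~~~~~~
~~^~~~~
~~++~~~
~~~~~~~
~~~~~~~
~~~~~~~
3) ~~~~~~~
~~~~~~~
~~~~~~~
~~+>~~~
~~++~~~
~~~~~~~
~~~~~~~
~~~~~~~
4) ~~~~~~~
~~~~~~~
~~~~~~~
~~++~~~
~~+v~~~
~~~~~~~
~~~~~~~
~~~~~~~
5) ~~~~~~~
~~~~~~~
~~~~~~~
~~++~~~
~~+~>~~
~~~~~~~
~~~~~~~
~~~~~~~
6) ~~~~~~~
~~~~~~~
~~~~~~~
~~++~~~
~~+~+~~
~~~~v~~
~~~~~~~
~~~~~~~
7) ~~~~~~~
~~~~~~~
~~~~~~~
~~++~~~
~~+~+~~
~~~<+~~
~~~~~~~
~~~~~~~
8) ~~~~~~~
~~~~~~~
~~~~~~~
~~++~~~
~~+^+~~
~~~++~~
~~~~~~~
~~~~~~~
9) ~~~~~~~
~~~~~~~
~~~~~~~
~~++~~~
~~++>~~
~~~++~~
~~~~~~~
~~~~~~~

1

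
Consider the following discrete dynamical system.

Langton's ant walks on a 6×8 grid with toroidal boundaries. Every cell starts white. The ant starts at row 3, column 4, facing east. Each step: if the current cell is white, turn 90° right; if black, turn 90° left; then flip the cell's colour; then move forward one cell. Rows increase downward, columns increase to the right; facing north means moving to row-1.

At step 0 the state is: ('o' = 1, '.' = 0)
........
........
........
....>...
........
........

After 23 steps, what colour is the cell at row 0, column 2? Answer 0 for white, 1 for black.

1

[0] ........
........
........
....>...
........
........
[1] ........
........
........
....o...
....v...
........
[2] ........
........
........
....o...
...<o...
........
[3] ........
........
........
...^o...
...oo...
........
[4] ........
........
........
...o>...
...oo...
........
[5] ........
........
....^...
...o....
...oo...
........
[6] ........
........
....o>..
...o....
...oo...
........
[7] ........
........
....oo..
...o.v..
...oo...
........
[8] ........
........
....oo..
...o<o..
...oo...
........
[9] ........
........
....^o..
...ooo..
...oo...
........
[10] ........
........
...<.o..
...ooo..
...oo...
........
[11] ........
...^....
...o.o..
...ooo..
...oo...
........
[12] ........
...o>...
...o.o..
...ooo..
...oo...
........
[13] ........
...oo...
...ovo..
...ooo..
...oo...
........
[14] ........
...oo...
...<oo..
...ooo..
...oo...
........
[15] ........
...oo...
....oo..
...voo..
...oo...
........
[16] ........
...oo...
....oo..
....>o..
...oo...
........
[17] ........
...oo...
....^o..
.....o..
...oo...
........
[18] ........
...oo...
...<.o..
.....o..
...oo...
........
[19] ........
...^o...
...o.o..
.....o..
...oo...
........
[20] ........
..<.o...
...o.o..
.....o..
...oo...
........
[21] ..^.....
..o.o...
...o.o..
.....o..
...oo...
........
[22] ..o>....
..o.o...
...o.o..
.....o..
...oo...
........
[23] ..oo....
..ovo...
...o.o..
.....o..
...oo...
........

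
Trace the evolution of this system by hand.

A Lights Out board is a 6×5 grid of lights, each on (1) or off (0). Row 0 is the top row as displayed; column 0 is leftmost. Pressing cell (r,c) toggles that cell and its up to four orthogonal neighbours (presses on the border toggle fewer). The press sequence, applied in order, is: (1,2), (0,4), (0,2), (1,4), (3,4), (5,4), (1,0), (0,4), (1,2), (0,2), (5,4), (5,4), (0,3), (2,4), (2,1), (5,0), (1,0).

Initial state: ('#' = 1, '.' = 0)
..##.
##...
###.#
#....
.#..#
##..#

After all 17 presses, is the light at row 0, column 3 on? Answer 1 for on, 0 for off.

0

[0] ..##.
##...
###.#
#....
.#..#
##..#
[1] ...#.
#.##.
##..#
#....
.#..#
##..#
[2] ....#
#.###
##..#
#....
.#..#
##..#
[3] .####
#..##
##..#
#....
.#..#
##..#
[4] .###.
#....
##...
#....
.#..#
##..#
[5] .###.
#....
##..#
#..##
.#...
##..#
[6] .###.
#....
##..#
#..##
.#..#
##.#.
[7] ####.
.#...
.#..#
#..##
.#..#
##.#.
[8] ###.#
.#..#
.#..#
#..##
.#..#
##.#.
[9] ##..#
..###
.##.#
#..##
.#..#
##.#.
[10] #.###
...##
.##.#
#..##
.#..#
##.#.
[11] #.###
...##
.##.#
#..##
.#...
##..#
[12] #.###
...##
.##.#
#..##
.#..#
##.#.
[13] #....
....#
.##.#
#..##
.#..#
##.#.
[14] #....
.....
.###.
#..#.
.#..#
##.#.
[15] #....
.#...
#..#.
##.#.
.#..#
##.#.
[16] #....
.#...
#..#.
##.#.
##..#
...#.
[17] .....
#....
...#.
##.#.
##..#
...#.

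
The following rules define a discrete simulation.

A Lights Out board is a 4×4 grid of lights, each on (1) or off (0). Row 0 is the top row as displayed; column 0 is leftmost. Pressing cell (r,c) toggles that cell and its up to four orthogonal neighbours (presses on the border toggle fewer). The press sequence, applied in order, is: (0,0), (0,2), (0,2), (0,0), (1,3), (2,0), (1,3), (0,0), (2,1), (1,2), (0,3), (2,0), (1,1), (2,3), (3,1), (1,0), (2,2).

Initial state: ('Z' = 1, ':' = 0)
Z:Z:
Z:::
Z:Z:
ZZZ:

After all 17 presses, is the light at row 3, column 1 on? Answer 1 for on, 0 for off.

t=0: Z:Z:
Z:::
Z:Z:
ZZZ:
t=1: :ZZ:
::::
Z:Z:
ZZZ:
t=2: :::Z
::Z:
Z:Z:
ZZZ:
t=3: :ZZ:
::::
Z:Z:
ZZZ:
t=4: Z:Z:
Z:::
Z:Z:
ZZZ:
t=5: Z:ZZ
Z:ZZ
Z:ZZ
ZZZ:
t=6: Z:ZZ
::ZZ
:ZZZ
:ZZ:
t=7: Z:Z:
::::
:ZZ:
:ZZ:
t=8: :ZZ:
Z:::
:ZZ:
:ZZ:
t=9: :ZZ:
ZZ::
Z:::
::Z:
t=10: :Z::
Z:ZZ
Z:Z:
::Z:
t=11: :ZZZ
Z:Z:
Z:Z:
::Z:
t=12: :ZZZ
::Z:
:ZZ:
Z:Z:
t=13: ::ZZ
ZZ::
::Z:
Z:Z:
t=14: ::ZZ
ZZ:Z
:::Z
Z:ZZ
t=15: ::ZZ
ZZ:Z
:Z:Z
:Z:Z
t=16: Z:ZZ
:::Z
ZZ:Z
:Z:Z
t=17: Z:ZZ
::ZZ
Z:Z:
:ZZZ

1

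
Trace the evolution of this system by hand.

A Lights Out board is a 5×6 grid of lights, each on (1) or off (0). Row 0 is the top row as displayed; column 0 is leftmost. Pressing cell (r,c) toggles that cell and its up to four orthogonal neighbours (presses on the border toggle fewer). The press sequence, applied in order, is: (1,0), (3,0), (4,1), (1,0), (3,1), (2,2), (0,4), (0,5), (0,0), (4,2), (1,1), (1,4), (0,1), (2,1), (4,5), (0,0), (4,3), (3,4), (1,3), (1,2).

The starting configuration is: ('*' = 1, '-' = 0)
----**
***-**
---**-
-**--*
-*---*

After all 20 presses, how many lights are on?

gen 0: ----**
***-**
---**-
-**--*
-*---*
gen 1: *---**
--*-**
*--**-
-**--*
-*---*
gen 2: *---**
--*-**
---**-
*-*--*
**---*
gen 3: *---**
--*-**
---**-
***--*
--*--*
gen 4: ----**
***-**
*--**-
***--*
--*--*
gen 5: ----**
***-**
**-**-
-----*
-**--*
gen 6: ----**
**--**
*-*-*-
--*--*
-**--*
gen 7: ---*--
**---*
*-*-*-
--*--*
-**--*
gen 8: ---***
**----
*-*-*-
--*--*
-**--*
gen 9: **-***
-*----
*-*-*-
--*--*
-**--*
gen 10: **-***
-*----
*-*-*-
-----*
---*-*
gen 11: *--***
*-*---
***-*-
-----*
---*-*
gen 12: *--*-*
*-****
***---
-----*
---*-*
gen 13: -***-*
******
***---
-----*
---*-*
gen 14: -***-*
*-****
------
-*---*
---*-*
gen 15: -***-*
*-****
------
-*----
---**-
gen 16: *-**-*
--****
------
-*----
---**-
gen 17: *-**-*
--****
------
-*-*--
--*---
gen 18: *-**-*
--****
----*-
-*--**
--*-*-
gen 19: *-*--*
-----*
---**-
-*--**
--*-*-
gen 20: *----*
-***-*
--***-
-*--**
--*-*-

14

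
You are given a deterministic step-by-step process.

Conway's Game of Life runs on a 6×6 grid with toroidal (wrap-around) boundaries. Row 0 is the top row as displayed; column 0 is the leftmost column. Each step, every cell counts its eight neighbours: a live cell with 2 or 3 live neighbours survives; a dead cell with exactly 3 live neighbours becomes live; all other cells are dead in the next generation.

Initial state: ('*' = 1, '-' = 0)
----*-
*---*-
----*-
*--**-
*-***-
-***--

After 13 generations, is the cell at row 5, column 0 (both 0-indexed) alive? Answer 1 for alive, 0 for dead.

1

t=0: ----*-
*---*-
----*-
*--**-
*-***-
-***--
t=1: -**-**
---**-
----*-
-**---
*-----
-*---*
t=2: -**--*
--*---
--*-*-
-*----
*-*---
-**-**
t=3: ----**
--*---
-***--
-***--
*-**-*
----**
t=4: ---***
-**-*-
------
------
*----*
------
t=5: --****
--*-**
------
------
------
*-----
t=6: ***---
--*--*
------
------
------
---***
t=7: ***---
*-*---
------
------
----*-
******
t=8: ----*-
*-*---
------
------
***-*-
----*-
t=9: ---*-*
------
------
-*----
-*-*-*
-*--*-
t=10: ----*-
------
------
*-*---
-*--*-
---*-*
t=11: ----*-
------
------
-*----
******
---*-*
t=12: ----*-
------
------
-*-***
-*-*-*
-*----
t=13: ------
------
----*-
---*-*
-*-*-*
*-*-*-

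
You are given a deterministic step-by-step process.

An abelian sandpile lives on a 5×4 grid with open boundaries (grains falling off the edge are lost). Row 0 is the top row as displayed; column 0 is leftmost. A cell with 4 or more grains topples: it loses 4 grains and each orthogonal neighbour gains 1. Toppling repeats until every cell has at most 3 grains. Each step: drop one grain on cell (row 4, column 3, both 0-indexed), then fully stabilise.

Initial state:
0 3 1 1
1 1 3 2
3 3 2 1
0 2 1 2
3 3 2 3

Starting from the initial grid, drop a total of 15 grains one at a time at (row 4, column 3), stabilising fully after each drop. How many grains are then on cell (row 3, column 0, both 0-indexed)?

0) 0 3 1 1
1 1 3 2
3 3 2 1
0 2 1 2
3 3 2 3
1) 0 3 1 1
1 1 3 2
3 3 2 1
0 2 1 3
3 3 3 0
2) 0 3 1 1
1 1 3 2
3 3 2 1
0 2 1 3
3 3 3 1
3) 0 3 1 1
1 1 3 2
3 3 2 1
0 2 1 3
3 3 3 2
4) 0 3 1 1
1 1 3 2
3 3 2 1
0 2 1 3
3 3 3 3
5) 0 3 1 1
1 1 3 2
3 3 2 2
1 3 3 0
0 1 1 2
6) 0 3 1 1
1 1 3 2
3 3 2 2
1 3 3 0
0 1 1 3
7) 0 3 1 1
1 1 3 2
3 3 2 2
1 3 3 1
0 1 2 0
8) 0 3 1 1
1 1 3 2
3 3 2 2
1 3 3 1
0 1 2 1
9) 0 3 1 1
1 1 3 2
3 3 2 2
1 3 3 1
0 1 2 2
10) 0 3 1 1
1 1 3 2
3 3 2 2
1 3 3 1
0 1 2 3
11) 0 3 1 1
1 1 3 2
3 3 2 2
1 3 3 2
0 1 3 0
12) 0 3 1 1
1 1 3 2
3 3 2 2
1 3 3 2
0 1 3 1
13) 0 3 1 1
1 1 3 2
3 3 2 2
1 3 3 2
0 1 3 2
14) 0 3 1 1
1 1 3 2
3 3 2 2
1 3 3 2
0 1 3 3
15) 0 3 2 2
2 3 1 0
0 2 2 1
3 1 3 1
0 3 1 2

3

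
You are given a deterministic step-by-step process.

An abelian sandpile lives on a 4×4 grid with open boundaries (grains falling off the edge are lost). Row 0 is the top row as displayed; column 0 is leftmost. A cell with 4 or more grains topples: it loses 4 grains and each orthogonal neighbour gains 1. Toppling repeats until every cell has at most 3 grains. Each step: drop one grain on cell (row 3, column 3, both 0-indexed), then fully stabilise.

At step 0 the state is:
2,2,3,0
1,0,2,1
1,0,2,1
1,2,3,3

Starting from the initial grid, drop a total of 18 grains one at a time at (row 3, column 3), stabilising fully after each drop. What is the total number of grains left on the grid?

25

[0] 2,2,3,0
1,0,2,1
1,0,2,1
1,2,3,3
[1] 2,2,3,0
1,0,2,1
1,0,3,2
1,3,0,1
[2] 2,2,3,0
1,0,2,1
1,0,3,2
1,3,0,2
[3] 2,2,3,0
1,0,2,1
1,0,3,2
1,3,0,3
[4] 2,2,3,0
1,0,2,1
1,0,3,3
1,3,1,0
[5] 2,2,3,0
1,0,2,1
1,0,3,3
1,3,1,1
[6] 2,2,3,0
1,0,2,1
1,0,3,3
1,3,1,2
[7] 2,2,3,0
1,0,2,1
1,0,3,3
1,3,1,3
[8] 2,2,3,0
1,0,3,2
1,1,0,1
1,3,3,1
[9] 2,2,3,0
1,0,3,2
1,1,0,1
1,3,3,2
[10] 2,2,3,0
1,0,3,2
1,1,0,1
1,3,3,3
[11] 2,2,3,0
1,0,3,2
1,2,1,2
2,0,1,1
[12] 2,2,3,0
1,0,3,2
1,2,1,2
2,0,1,2
[13] 2,2,3,0
1,0,3,2
1,2,1,2
2,0,1,3
[14] 2,2,3,0
1,0,3,2
1,2,1,3
2,0,2,0
[15] 2,2,3,0
1,0,3,2
1,2,1,3
2,0,2,1
[16] 2,2,3,0
1,0,3,2
1,2,1,3
2,0,2,2
[17] 2,2,3,0
1,0,3,2
1,2,1,3
2,0,2,3
[18] 2,2,3,0
1,0,3,3
1,2,2,0
2,0,3,1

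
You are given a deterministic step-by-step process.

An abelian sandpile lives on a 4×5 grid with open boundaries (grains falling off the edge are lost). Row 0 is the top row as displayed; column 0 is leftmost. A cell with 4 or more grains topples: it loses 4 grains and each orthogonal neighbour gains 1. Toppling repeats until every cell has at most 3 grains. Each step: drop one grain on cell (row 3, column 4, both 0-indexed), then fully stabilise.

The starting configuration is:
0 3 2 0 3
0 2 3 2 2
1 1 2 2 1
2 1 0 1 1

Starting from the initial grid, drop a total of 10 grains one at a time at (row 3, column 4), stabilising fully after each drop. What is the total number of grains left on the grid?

35

gen 0: 0 3 2 0 3
0 2 3 2 2
1 1 2 2 1
2 1 0 1 1
gen 1: 0 3 2 0 3
0 2 3 2 2
1 1 2 2 1
2 1 0 1 2
gen 2: 0 3 2 0 3
0 2 3 2 2
1 1 2 2 1
2 1 0 1 3
gen 3: 0 3 2 0 3
0 2 3 2 2
1 1 2 2 2
2 1 0 2 0
gen 4: 0 3 2 0 3
0 2 3 2 2
1 1 2 2 2
2 1 0 2 1
gen 5: 0 3 2 0 3
0 2 3 2 2
1 1 2 2 2
2 1 0 2 2
gen 6: 0 3 2 0 3
0 2 3 2 2
1 1 2 2 2
2 1 0 2 3
gen 7: 0 3 2 0 3
0 2 3 2 2
1 1 2 2 3
2 1 0 3 0
gen 8: 0 3 2 0 3
0 2 3 2 2
1 1 2 2 3
2 1 0 3 1
gen 9: 0 3 2 0 3
0 2 3 2 2
1 1 2 2 3
2 1 0 3 2
gen 10: 0 3 2 0 3
0 2 3 2 2
1 1 2 2 3
2 1 0 3 3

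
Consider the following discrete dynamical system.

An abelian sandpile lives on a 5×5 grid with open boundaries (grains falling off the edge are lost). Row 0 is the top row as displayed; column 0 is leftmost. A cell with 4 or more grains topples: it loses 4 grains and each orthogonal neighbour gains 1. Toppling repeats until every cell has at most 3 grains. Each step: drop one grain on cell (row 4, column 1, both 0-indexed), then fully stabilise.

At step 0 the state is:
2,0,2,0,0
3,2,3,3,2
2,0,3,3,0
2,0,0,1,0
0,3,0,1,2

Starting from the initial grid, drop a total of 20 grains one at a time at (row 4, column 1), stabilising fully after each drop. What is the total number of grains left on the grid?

44

gen 0: 2,0,2,0,0
3,2,3,3,2
2,0,3,3,0
2,0,0,1,0
0,3,0,1,2
gen 1: 2,0,2,0,0
3,2,3,3,2
2,0,3,3,0
2,1,0,1,0
1,0,1,1,2
gen 2: 2,0,2,0,0
3,2,3,3,2
2,0,3,3,0
2,1,0,1,0
1,1,1,1,2
gen 3: 2,0,2,0,0
3,2,3,3,2
2,0,3,3,0
2,1,0,1,0
1,2,1,1,2
gen 4: 2,0,2,0,0
3,2,3,3,2
2,0,3,3,0
2,1,0,1,0
1,3,1,1,2
gen 5: 2,0,2,0,0
3,2,3,3,2
2,0,3,3,0
2,2,0,1,0
2,0,2,1,2
gen 6: 2,0,2,0,0
3,2,3,3,2
2,0,3,3,0
2,2,0,1,0
2,1,2,1,2
gen 7: 2,0,2,0,0
3,2,3,3,2
2,0,3,3,0
2,2,0,1,0
2,2,2,1,2
gen 8: 2,0,2,0,0
3,2,3,3,2
2,0,3,3,0
2,2,0,1,0
2,3,2,1,2
gen 9: 2,0,2,0,0
3,2,3,3,2
2,0,3,3,0
2,3,0,1,0
3,0,3,1,2
gen 10: 2,0,2,0,0
3,2,3,3,2
2,0,3,3,0
2,3,0,1,0
3,1,3,1,2
gen 11: 2,0,2,0,0
3,2,3,3,2
2,0,3,3,0
2,3,0,1,0
3,2,3,1,2
gen 12: 2,0,2,0,0
3,2,3,3,2
2,0,3,3,0
2,3,0,1,0
3,3,3,1,2
gen 13: 2,0,2,0,0
3,2,3,3,2
3,1,3,3,0
0,1,2,1,0
1,3,0,2,2
gen 14: 2,0,2,0,0
3,2,3,3,2
3,1,3,3,0
0,2,2,1,0
2,0,1,2,2
gen 15: 2,0,2,0,0
3,2,3,3,2
3,1,3,3,0
0,2,2,1,0
2,1,1,2,2
gen 16: 2,0,2,0,0
3,2,3,3,2
3,1,3,3,0
0,2,2,1,0
2,2,1,2,2
gen 17: 2,0,2,0,0
3,2,3,3,2
3,1,3,3,0
0,2,2,1,0
2,3,1,2,2
gen 18: 2,0,2,0,0
3,2,3,3,2
3,1,3,3,0
0,3,2,1,0
3,0,2,2,2
gen 19: 2,0,2,0,0
3,2,3,3,2
3,1,3,3,0
0,3,2,1,0
3,1,2,2,2
gen 20: 2,0,2,0,0
3,2,3,3,2
3,1,3,3,0
0,3,2,1,0
3,2,2,2,2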